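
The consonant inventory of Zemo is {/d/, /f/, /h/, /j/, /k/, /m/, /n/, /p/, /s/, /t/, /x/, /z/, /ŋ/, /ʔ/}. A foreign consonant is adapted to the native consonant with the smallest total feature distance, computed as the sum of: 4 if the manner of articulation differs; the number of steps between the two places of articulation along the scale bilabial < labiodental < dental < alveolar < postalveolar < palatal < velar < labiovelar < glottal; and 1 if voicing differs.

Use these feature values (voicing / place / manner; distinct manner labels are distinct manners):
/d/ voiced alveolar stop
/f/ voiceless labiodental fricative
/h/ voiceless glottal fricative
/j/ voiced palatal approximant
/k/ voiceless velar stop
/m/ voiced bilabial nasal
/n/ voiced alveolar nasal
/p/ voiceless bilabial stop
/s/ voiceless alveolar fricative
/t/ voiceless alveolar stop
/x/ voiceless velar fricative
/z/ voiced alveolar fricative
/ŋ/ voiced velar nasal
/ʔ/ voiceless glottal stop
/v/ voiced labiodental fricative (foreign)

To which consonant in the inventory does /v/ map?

/f/ is closest: same manner (fricative), place distance 0 (labiodental→labiodental), voicing differs (+1); total 1. Next closest is /z/ at distance 2.

f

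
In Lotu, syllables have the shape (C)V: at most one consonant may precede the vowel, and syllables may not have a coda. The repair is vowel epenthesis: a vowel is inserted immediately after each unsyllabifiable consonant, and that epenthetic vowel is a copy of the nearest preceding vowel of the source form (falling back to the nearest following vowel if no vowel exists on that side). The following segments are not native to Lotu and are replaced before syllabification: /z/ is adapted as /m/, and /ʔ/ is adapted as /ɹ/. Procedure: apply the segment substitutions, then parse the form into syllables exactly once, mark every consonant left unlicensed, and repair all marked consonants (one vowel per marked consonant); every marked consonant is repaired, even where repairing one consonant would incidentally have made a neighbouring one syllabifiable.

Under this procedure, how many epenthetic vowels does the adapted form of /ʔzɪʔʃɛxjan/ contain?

4

After substitution the input is /ɹmɪɹʃɛxjan/.
The unsyllabifiable consonants are /ɹ/, /ɹ/, /x/, /n/; each receives one epenthetic vowel.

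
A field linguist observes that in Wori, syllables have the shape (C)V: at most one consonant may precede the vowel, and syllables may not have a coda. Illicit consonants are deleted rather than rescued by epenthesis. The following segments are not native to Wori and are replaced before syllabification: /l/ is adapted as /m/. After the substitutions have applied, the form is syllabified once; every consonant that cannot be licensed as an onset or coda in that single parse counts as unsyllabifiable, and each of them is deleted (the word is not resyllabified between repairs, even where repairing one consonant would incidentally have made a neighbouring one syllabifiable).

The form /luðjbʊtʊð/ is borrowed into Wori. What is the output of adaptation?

mubʊtʊ

Substitution: /l/ → /m/, giving /muðjbʊtʊð/.
Syllabifying with onset maximization leaves /ð/, /j/, /ð/ stranded (no codas are permitted; onsets are limited to one consonant).
Deletion applies to /ð/, /j/, /ð/.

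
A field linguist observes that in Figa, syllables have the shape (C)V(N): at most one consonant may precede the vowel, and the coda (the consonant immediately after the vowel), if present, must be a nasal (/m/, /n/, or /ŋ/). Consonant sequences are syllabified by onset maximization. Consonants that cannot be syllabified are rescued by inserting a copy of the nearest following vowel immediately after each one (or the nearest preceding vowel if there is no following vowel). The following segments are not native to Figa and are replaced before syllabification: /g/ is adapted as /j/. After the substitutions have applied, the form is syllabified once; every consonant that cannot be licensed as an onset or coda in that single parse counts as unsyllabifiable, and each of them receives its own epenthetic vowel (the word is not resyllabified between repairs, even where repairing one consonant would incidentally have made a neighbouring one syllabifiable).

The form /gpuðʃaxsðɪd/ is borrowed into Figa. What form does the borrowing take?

jupuðaʃaxɪsɪðɪdɪ

Substitution: /g/ → /j/, giving /jpuðʃaxsðɪd/.
Under (C)V(N), the unsyllabifiable consonants are /j/, /ð/, /x/, /s/, /d/ (only a nasal (/m/, /n/, or /ŋ/) is licensed in coda position; onsets are limited to one consonant).
Each unlicensed consonant becomes the onset of a new syllable: /j/ → /ju/, /ð/ → /ða/, /x/ → /xɪ/, /s/ → /sɪ/, /d/ → /dɪ/.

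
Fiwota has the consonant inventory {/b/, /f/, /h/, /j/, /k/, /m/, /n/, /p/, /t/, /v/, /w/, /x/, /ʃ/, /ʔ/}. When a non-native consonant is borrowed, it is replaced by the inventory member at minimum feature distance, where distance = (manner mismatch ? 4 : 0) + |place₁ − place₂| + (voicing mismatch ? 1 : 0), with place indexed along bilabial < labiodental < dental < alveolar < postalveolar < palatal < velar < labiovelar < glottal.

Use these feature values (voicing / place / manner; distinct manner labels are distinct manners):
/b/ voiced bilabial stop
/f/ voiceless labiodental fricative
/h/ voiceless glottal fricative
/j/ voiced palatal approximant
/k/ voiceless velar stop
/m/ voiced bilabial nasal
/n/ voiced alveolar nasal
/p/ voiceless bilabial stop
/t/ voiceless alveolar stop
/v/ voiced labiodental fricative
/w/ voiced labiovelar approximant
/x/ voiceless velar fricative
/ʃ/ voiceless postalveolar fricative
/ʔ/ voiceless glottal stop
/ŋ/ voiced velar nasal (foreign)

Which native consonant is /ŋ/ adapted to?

n

/n/ is closest: same manner (nasal), place distance 3 (velar→alveolar), same voicing; total 3. Next closest is /j/ at distance 5.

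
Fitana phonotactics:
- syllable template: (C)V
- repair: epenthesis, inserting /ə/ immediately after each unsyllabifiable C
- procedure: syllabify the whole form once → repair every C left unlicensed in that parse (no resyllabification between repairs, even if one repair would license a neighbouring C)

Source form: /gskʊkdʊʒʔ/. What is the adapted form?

gəsəkʊkədʊʒəʔə

Under (C)V, the unsyllabifiable consonants are /g/, /s/, /k/, /ʒ/, /ʔ/ (no codas are permitted; onsets are limited to one consonant).
Each unlicensed consonant becomes the onset of a new syllable: /g/ → /gə/, /s/ → /sə/, /k/ → /kə/, /ʒ/ → /ʒə/, /ʔ/ → /ʔə/.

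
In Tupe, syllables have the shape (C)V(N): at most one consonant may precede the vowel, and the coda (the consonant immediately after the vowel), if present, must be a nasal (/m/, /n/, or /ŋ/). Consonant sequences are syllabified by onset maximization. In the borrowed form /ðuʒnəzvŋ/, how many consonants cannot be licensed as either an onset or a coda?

4

Under (C)V(N), the unsyllabifiable consonants are /ʒ/, /z/, /v/, /ŋ/ (only a nasal (/m/, /n/, or /ŋ/) is licensed in coda position; onsets are limited to one consonant).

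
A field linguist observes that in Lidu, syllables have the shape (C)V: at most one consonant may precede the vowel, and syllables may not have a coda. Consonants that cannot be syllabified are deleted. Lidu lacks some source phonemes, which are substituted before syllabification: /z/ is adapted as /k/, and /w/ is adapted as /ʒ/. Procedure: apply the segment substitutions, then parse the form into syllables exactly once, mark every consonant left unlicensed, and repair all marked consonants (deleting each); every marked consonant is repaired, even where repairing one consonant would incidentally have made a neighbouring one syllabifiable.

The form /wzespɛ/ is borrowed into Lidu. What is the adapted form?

Substitution: /w/ → /ʒ/, /z/ → /k/, giving /ʒkespɛ/.
Syllabifying with onset maximization leaves /ʒ/, /s/ stranded (no codas are permitted; onsets are limited to one consonant).
Deleting the stranded consonants removes /ʒ/, /s/.

kepɛ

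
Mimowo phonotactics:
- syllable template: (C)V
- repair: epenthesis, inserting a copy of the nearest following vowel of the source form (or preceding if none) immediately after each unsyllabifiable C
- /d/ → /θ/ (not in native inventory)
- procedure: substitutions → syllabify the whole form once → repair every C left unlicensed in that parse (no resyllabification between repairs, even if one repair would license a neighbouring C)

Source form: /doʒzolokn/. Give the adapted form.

Substitution: /d/ → /θ/, giving /θoʒzolokn/.
The consonants /ʒ/, /k/, /n/ cannot be parsed into a legal (C)V syllable (no codas are permitted; onsets are limited to one consonant).
Each unlicensed consonant becomes the onset of a new syllable: /ʒ/ → /ʒo/, /k/ → /ko/, /n/ → /no/.

θoʒozolokono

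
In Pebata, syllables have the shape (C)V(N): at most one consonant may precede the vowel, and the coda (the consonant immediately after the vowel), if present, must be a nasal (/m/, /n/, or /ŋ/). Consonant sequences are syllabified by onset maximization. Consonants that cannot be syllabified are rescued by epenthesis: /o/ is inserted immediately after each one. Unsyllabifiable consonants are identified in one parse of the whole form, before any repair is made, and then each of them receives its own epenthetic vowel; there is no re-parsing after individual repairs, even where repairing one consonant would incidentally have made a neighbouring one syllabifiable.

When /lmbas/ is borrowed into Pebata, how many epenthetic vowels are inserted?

3

The unsyllabifiable consonants are /l/, /m/, /s/; each receives one epenthetic vowel.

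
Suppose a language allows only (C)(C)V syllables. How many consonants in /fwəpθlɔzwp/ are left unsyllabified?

Under (C)(C)V, the unsyllabifiable consonants are /p/, /z/, /w/, /p/ (no codas are permitted; onsets may contain at most 2 consonants).

4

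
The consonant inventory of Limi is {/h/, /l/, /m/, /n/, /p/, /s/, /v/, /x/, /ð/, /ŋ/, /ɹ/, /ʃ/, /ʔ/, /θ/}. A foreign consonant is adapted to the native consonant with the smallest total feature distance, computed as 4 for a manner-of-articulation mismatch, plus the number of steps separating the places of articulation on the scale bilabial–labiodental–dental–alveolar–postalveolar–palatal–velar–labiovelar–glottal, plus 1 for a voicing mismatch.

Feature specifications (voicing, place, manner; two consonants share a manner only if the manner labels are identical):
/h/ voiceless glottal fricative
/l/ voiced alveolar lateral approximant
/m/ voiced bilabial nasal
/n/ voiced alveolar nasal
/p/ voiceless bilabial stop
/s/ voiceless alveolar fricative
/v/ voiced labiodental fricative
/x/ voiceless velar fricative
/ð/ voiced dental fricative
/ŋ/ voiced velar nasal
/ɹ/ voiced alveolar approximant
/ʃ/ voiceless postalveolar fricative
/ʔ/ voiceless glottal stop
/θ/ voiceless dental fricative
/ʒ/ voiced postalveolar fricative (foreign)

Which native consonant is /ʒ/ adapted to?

/ʃ/ is closest: same manner (fricative), place distance 0 (postalveolar→postalveolar), voicing differs (+1); total 1. Next closest is /s/ at distance 2.

ʃ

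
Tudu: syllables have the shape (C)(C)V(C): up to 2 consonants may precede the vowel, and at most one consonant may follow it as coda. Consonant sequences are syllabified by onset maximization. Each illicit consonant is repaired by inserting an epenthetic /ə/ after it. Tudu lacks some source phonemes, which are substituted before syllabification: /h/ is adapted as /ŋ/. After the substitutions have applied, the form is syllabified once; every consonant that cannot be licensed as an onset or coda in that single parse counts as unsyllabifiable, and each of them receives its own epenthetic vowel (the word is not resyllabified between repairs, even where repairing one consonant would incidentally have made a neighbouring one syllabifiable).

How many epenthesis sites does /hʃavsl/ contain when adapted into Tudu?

2

After substitution the input is /ŋʃavsl/.
The unsyllabifiable consonants are /s/, /l/; each receives one epenthetic vowel.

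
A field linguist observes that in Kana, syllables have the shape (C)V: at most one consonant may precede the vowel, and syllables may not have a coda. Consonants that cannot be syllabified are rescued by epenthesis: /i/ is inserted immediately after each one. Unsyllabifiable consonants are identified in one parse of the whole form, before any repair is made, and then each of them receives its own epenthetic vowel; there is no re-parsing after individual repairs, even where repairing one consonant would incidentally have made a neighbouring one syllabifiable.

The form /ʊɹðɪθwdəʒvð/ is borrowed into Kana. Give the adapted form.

Under (C)V, the unsyllabifiable consonants are /ɹ/, /θ/, /w/, /ʒ/, /v/, /ð/ (no codas are permitted; onsets are limited to one consonant).
Epenthesis after each stranded consonant: /ɹ/ → /ɹi/, /θ/ → /θi/, /w/ → /wi/, /ʒ/ → /ʒi/, /v/ → /vi/, /ð/ → /ði/.

ʊɹiðɪθiwidəʒiviði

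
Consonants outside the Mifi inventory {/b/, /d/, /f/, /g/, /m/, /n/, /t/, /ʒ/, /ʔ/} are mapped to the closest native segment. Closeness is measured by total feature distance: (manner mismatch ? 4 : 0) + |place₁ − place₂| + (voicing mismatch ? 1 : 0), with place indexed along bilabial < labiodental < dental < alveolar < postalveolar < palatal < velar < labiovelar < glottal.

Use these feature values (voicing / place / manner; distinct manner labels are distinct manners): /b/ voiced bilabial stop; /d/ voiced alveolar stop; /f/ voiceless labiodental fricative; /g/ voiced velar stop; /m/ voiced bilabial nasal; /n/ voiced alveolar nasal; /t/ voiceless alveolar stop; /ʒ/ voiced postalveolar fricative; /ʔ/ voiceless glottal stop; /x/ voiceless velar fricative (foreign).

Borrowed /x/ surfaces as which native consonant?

ʒ

/ʒ/ is closest: same manner (fricative), place distance 2 (velar→postalveolar), voicing differs (+1); total 3. Next closest is /f/ at distance 5.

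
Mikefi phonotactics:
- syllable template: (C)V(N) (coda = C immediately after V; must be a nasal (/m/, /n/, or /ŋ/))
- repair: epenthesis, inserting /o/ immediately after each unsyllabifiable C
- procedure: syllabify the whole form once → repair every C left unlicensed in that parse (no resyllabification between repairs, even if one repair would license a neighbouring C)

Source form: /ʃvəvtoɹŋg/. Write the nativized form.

ʃovəvotoɹoŋogo

Syllabifying with onset maximization leaves /ʃ/, /v/, /ɹ/, /ŋ/, /g/ stranded (only a nasal (/m/, /n/, or /ŋ/) is licensed in coda position; onsets are limited to one consonant).
Inserting the epenthetic vowel yields /ʃ/ → /ʃo/, /v/ → /vo/, /ɹ/ → /ɹo/, /ŋ/ → /ŋo/, /g/ → /go/.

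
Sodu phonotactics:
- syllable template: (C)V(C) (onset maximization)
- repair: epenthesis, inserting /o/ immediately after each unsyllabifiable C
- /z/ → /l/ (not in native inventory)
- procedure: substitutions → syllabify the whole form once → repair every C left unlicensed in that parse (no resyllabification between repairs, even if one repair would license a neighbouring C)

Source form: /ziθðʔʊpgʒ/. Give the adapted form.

Substitution: /z/ → /l/, giving /liθðʔʊpgʒ/.
Syllabifying with onset maximization leaves /ð/, /g/, /ʒ/ stranded (at most one coda consonant is licensed; onsets are limited to one consonant).
Inserting the epenthetic vowel yields /ð/ → /ðo/, /g/ → /go/, /ʒ/ → /ʒo/.

liθðoʔʊpgoʒo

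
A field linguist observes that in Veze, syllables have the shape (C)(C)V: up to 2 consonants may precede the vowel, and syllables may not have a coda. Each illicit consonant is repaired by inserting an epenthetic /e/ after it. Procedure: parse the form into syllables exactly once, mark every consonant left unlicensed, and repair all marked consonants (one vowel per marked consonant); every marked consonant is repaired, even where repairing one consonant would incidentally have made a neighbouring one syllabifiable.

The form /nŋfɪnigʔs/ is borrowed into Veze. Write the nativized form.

The consonants /n/, /g/, /ʔ/, /s/ cannot be parsed into a legal (C)(C)V syllable (no codas are permitted; onsets may contain at most 2 consonants).
Epenthesis after each stranded consonant: /n/ → /ne/, /g/ → /ge/, /ʔ/ → /ʔe/, /s/ → /se/.

neŋfɪnigeʔese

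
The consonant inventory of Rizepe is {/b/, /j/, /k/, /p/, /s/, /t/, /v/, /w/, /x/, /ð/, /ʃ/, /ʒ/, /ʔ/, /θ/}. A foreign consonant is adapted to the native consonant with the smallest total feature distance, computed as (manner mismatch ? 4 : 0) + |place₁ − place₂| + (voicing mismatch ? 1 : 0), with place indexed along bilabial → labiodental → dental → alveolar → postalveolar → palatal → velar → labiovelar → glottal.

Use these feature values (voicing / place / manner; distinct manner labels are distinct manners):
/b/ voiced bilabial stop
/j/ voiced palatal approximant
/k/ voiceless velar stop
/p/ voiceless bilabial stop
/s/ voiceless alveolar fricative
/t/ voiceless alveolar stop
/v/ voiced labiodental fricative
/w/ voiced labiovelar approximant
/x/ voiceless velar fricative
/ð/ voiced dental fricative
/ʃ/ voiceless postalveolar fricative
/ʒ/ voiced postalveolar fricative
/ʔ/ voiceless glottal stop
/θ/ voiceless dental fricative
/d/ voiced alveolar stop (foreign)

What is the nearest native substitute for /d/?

t

/t/ is closest: same manner (stop), place distance 0 (alveolar→alveolar), voicing differs (+1); total 1. Next closest is /b/ at distance 3.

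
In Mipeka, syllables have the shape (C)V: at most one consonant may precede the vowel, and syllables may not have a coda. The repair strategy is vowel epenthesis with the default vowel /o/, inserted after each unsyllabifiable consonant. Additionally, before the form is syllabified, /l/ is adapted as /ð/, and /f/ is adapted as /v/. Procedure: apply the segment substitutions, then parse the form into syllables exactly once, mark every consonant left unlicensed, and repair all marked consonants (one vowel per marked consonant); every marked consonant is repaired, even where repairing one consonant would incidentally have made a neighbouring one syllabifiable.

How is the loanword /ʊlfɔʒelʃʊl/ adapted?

ʊðovɔʒeðoʃʊðo

Substitution: /l/ → /ð/, /f/ → /v/, giving /ʊðvɔʒeðʃʊð/.
The consonants /ð/, /ð/, /ð/ cannot be parsed into a legal (C)V syllable (no codas are permitted; onsets are limited to one consonant).
Epenthesis after each stranded consonant: /ð/ → /ðo/, /ð/ → /ðo/, /ð/ → /ðo/.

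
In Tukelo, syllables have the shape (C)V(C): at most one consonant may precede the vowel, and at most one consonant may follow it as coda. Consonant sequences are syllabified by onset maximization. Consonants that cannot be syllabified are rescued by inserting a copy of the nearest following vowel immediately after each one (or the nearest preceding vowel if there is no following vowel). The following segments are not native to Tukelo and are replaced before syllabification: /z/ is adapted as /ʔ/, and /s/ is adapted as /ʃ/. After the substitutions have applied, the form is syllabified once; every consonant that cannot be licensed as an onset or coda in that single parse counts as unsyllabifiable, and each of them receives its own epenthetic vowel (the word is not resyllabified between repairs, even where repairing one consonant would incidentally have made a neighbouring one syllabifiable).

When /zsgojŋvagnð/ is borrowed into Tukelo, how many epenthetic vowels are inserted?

After substitution the input is /ʔʃgojŋvagnð/.
The unsyllabifiable consonants are /ʔ/, /ʃ/, /ŋ/, /n/, /ð/; each receives one epenthetic vowel.

5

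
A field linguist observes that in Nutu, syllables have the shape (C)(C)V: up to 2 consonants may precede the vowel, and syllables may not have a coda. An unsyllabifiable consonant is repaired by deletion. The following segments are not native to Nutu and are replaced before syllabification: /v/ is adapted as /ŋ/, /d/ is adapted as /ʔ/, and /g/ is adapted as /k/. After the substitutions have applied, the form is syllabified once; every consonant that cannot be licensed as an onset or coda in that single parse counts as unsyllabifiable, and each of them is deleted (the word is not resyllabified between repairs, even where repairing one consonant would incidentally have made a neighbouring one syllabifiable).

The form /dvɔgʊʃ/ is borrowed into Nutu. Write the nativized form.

ʔŋɔkʊ

Substitution: /d/ → /ʔ/, /v/ → /ŋ/, /g/ → /k/, giving /ʔŋɔkʊʃ/.
Syllabifying with onset maximization leaves /ʃ/ stranded (no codas are permitted; onsets may contain at most 2 consonants).
Each unlicensed consonant is deleted: /ʃ/.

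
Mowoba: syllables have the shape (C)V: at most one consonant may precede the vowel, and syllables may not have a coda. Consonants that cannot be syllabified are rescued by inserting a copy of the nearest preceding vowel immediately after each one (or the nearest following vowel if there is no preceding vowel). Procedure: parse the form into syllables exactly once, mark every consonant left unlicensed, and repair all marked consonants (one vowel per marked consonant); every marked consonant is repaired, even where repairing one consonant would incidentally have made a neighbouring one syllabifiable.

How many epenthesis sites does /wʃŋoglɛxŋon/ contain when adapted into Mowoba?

5

The unsyllabifiable consonants are /w/, /ʃ/, /g/, /x/, /n/; each receives one epenthetic vowel.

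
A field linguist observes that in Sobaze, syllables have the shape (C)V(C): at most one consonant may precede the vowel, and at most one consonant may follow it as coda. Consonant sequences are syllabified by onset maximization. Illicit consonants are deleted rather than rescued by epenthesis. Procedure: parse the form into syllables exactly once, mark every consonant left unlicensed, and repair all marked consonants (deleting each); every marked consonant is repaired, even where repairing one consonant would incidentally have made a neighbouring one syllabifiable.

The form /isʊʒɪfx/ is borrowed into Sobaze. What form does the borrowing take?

The consonants /x/ cannot be parsed into a legal (C)V(C) syllable (at most one coda consonant is licensed; onsets are limited to one consonant).
Deleting the stranded consonants removes /x/.

isʊʒɪf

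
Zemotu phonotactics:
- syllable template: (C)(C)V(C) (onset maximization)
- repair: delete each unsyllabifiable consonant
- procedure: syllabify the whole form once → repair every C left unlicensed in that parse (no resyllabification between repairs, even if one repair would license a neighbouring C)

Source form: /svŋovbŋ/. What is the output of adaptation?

vŋov

Syllabifying with onset maximization leaves /s/, /b/, /ŋ/ stranded (at most one coda consonant is licensed; onsets may contain at most 2 consonants).
Each unlicensed consonant is deleted: /s/, /b/, /ŋ/.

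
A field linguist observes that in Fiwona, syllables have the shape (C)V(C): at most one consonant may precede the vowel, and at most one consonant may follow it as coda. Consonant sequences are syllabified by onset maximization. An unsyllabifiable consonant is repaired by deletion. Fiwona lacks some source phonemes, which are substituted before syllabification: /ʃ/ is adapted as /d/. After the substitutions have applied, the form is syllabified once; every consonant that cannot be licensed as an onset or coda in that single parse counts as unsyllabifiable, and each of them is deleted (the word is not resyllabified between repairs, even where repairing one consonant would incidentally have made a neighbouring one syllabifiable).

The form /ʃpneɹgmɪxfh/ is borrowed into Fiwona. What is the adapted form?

Substitution: /ʃ/ → /d/, giving /dpneɹgmɪxfh/.
The consonants /d/, /p/, /g/, /f/, /h/ cannot be parsed into a legal (C)V(C) syllable (at most one coda consonant is licensed; onsets are limited to one consonant).
Deleting the stranded consonants removes /d/, /p/, /g/, /f/, /h/.

neɹmɪx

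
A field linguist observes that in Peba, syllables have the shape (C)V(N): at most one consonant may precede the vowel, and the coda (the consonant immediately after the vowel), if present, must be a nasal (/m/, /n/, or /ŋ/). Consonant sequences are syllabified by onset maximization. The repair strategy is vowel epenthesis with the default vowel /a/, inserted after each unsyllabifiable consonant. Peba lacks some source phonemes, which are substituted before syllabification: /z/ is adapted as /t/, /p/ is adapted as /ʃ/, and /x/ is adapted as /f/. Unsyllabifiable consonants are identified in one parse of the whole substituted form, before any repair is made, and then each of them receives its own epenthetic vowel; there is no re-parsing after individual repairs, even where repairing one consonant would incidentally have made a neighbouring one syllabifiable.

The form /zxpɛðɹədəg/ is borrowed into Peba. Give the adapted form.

tafaʃɛðaɹədəga

Substitution: /z/ → /t/, /x/ → /f/, /p/ → /ʃ/, giving /tfʃɛðɹədəg/.
Syllabifying with onset maximization leaves /t/, /f/, /ð/, /g/ stranded (only a nasal (/m/, /n/, or /ŋ/) is licensed in coda position; onsets are limited to one consonant).
Inserting the epenthetic vowel yields /t/ → /ta/, /f/ → /fa/, /ð/ → /ða/, /g/ → /ga/.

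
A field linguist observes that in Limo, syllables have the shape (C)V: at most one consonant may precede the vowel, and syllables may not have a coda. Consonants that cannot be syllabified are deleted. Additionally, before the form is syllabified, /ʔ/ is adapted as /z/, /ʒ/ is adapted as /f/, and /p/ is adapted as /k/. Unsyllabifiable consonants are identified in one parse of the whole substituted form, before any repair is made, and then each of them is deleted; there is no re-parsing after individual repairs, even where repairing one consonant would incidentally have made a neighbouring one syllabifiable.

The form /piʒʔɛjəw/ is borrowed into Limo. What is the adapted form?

Substitution: /p/ → /k/, /ʒ/ → /f/, /ʔ/ → /z/, giving /kifzɛjəw/.
Under (C)V, the unsyllabifiable consonants are /f/, /w/ (no codas are permitted; onsets are limited to one consonant).
Deleting the stranded consonants removes /f/, /w/.

kizɛjə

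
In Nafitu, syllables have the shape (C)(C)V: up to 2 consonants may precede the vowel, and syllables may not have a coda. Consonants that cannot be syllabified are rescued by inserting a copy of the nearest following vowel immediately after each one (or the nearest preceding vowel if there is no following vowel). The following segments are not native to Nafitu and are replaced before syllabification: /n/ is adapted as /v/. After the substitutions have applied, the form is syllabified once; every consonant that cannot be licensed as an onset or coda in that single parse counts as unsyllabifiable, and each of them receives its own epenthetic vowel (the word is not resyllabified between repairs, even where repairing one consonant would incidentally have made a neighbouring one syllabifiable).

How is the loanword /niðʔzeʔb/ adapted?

viðeʔzeʔebe

Substitution: /n/ → /v/, giving /viðʔzeʔb/.
Syllabifying with onset maximization leaves /ð/, /ʔ/, /b/ stranded (no codas are permitted; onsets may contain at most 2 consonants).
Epenthesis after each stranded consonant: /ð/ → /ðe/, /ʔ/ → /ʔe/, /b/ → /be/.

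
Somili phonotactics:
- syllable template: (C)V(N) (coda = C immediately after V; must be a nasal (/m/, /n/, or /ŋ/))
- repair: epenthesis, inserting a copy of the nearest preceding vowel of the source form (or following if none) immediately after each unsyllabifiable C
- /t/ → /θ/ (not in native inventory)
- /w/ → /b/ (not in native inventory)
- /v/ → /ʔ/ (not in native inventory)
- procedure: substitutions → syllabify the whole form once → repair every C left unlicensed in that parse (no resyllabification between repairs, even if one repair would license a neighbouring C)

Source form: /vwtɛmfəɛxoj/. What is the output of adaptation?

Substitution: /v/ → /ʔ/, /w/ → /b/, /t/ → /θ/, giving /ʔbθɛmfəɛxoj/.
Syllabifying with onset maximization leaves /ʔ/, /b/, /j/ stranded (only a nasal (/m/, /n/, or /ŋ/) is licensed in coda position; onsets are limited to one consonant).
Each unlicensed consonant becomes the onset of a new syllable: /ʔ/ → /ʔɛ/, /b/ → /bɛ/, /j/ → /jo/.

ʔɛbɛθɛmfəɛxojo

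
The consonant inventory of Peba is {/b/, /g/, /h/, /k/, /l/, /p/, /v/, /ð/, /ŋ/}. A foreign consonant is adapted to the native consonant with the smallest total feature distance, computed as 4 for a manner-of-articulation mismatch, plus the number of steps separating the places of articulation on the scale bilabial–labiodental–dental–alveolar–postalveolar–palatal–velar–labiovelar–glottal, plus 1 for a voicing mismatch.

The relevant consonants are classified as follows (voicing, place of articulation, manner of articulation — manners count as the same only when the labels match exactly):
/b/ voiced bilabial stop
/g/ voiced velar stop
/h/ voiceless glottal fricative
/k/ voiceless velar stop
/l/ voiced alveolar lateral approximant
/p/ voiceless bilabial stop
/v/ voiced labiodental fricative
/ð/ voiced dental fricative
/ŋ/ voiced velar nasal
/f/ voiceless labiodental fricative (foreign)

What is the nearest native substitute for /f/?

/v/ is closest: same manner (fricative), place distance 0 (labiodental→labiodental), voicing differs (+1); total 1. Next closest is /ð/ at distance 2.

v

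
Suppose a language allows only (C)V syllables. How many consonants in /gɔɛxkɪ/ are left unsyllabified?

1

The consonants /x/ cannot be parsed into a legal (C)V syllable (no codas are permitted; onsets are limited to one consonant).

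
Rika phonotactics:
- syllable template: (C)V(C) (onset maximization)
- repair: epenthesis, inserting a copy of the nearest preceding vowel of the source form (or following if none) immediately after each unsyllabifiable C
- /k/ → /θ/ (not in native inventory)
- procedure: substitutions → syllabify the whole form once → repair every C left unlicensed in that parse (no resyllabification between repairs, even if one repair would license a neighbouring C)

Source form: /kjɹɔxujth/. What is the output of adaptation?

θɔjɔɹɔxujtuhu

Substitution: /k/ → /θ/, giving /θjɹɔxujth/.
The consonants /θ/, /j/, /t/, /h/ cannot be parsed into a legal (C)V(C) syllable (at most one coda consonant is licensed; onsets are limited to one consonant).
Epenthesis after each stranded consonant: /θ/ → /θɔ/, /j/ → /jɔ/, /t/ → /tu/, /h/ → /hu/.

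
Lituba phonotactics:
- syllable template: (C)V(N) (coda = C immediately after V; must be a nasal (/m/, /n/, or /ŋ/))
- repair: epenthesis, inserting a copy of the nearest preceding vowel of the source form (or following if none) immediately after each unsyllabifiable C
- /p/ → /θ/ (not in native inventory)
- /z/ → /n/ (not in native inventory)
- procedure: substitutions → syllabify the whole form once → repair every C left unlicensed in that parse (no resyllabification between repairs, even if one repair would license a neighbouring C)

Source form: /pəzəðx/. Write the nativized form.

Substitution: /p/ → /θ/, /z/ → /n/, giving /θənəðx/.
Syllabifying with onset maximization leaves /ð/, /x/ stranded (only a nasal (/m/, /n/, or /ŋ/) is licensed in coda position; onsets are limited to one consonant).
Inserting the epenthetic vowel yields /ð/ → /ðə/, /x/ → /xə/.

θənəðəxə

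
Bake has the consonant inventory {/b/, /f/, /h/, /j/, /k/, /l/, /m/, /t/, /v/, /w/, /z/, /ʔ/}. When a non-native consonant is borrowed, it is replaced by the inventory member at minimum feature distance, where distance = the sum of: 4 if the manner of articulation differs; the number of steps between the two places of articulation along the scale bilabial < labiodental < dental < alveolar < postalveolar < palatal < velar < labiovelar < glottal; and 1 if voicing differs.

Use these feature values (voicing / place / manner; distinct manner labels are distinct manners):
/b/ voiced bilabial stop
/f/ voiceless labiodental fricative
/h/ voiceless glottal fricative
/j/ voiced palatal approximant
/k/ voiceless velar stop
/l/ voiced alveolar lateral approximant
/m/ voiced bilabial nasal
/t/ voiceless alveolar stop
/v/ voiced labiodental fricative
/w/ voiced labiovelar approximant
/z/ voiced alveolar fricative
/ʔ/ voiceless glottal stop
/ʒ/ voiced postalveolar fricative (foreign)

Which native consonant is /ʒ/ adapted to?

z

/z/ is closest: same manner (fricative), place distance 1 (postalveolar→alveolar), same voicing; total 1. Next closest is /v/ at distance 3.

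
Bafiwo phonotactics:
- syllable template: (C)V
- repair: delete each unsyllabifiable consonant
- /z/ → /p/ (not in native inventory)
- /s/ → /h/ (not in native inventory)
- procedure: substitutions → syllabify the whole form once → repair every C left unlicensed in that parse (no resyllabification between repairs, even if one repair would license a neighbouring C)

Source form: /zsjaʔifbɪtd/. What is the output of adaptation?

jaʔibɪ

Substitution: /z/ → /p/, /s/ → /h/, giving /phjaʔifbɪtd/.
Syllabifying with onset maximization leaves /p/, /h/, /f/, /t/, /d/ stranded (no codas are permitted; onsets are limited to one consonant).
Deleting the stranded consonants removes /p/, /h/, /f/, /t/, /d/.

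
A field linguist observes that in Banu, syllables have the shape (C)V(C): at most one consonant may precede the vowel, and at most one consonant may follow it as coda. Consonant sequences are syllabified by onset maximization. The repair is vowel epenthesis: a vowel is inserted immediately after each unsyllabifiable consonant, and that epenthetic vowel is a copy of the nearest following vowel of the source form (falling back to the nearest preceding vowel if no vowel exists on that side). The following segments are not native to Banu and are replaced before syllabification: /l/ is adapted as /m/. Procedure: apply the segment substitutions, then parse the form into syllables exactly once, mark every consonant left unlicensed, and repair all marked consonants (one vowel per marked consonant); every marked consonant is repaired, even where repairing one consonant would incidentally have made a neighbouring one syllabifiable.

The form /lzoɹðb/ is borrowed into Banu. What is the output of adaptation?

mozoɹðobo

Substitution: /l/ → /m/, giving /mzoɹðb/.
Syllabifying with onset maximization leaves /m/, /ð/, /b/ stranded (at most one coda consonant is licensed; onsets are limited to one consonant).
Inserting the epenthetic vowel yields /m/ → /mo/, /ð/ → /ðo/, /b/ → /bo/.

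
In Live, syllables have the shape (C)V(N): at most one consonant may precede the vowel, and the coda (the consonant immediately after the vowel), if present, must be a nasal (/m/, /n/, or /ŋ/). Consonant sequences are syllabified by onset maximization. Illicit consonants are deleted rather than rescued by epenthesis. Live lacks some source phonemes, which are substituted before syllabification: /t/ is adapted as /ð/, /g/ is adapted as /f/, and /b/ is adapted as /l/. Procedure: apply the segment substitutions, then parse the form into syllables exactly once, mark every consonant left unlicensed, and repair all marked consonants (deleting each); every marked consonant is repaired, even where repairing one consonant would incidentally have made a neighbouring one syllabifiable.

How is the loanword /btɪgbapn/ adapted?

Substitution: /b/ → /l/, /t/ → /ð/, /g/ → /f/, giving /lðɪflapn/.
Under (C)V(N), the unsyllabifiable consonants are /l/, /f/, /p/, /n/ (only a nasal (/m/, /n/, or /ŋ/) is licensed in coda position; onsets are limited to one consonant).
Deleting the stranded consonants removes /l/, /f/, /p/, /n/.

ðɪla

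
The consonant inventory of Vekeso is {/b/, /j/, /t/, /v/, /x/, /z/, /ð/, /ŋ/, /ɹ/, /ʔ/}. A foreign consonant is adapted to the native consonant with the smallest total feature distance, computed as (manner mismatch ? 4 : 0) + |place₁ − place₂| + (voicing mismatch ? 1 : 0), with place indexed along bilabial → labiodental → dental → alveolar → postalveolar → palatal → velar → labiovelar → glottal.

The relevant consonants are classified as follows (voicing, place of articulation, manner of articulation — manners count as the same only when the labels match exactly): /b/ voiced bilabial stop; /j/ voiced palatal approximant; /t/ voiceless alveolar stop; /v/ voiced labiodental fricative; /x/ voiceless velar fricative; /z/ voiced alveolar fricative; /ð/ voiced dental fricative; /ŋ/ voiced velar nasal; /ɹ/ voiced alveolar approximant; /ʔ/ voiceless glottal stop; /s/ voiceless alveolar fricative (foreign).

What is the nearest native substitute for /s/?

z

/z/ is closest: same manner (fricative), place distance 0 (alveolar→alveolar), voicing differs (+1); total 1. Next closest is /ð/ at distance 2.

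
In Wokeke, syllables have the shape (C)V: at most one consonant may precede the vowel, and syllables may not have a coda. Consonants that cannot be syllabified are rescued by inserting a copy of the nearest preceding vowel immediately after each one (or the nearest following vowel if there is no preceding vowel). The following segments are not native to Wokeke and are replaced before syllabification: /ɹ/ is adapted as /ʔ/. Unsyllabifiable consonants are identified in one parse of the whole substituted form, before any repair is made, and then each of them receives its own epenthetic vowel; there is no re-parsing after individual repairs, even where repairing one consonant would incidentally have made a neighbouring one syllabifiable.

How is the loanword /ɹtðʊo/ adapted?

Substitution: /ɹ/ → /ʔ/, giving /ʔtðʊo/.
Syllabifying with onset maximization leaves /ʔ/, /t/ stranded (no codas are permitted; onsets are limited to one consonant).
Inserting the epenthetic vowel yields /ʔ/ → /ʔʊ/, /t/ → /tʊ/.

ʔʊtʊðʊo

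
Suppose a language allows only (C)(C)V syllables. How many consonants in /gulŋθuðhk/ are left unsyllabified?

4

Syllabifying with onset maximization leaves /l/, /ð/, /h/, /k/ stranded (no codas are permitted; onsets may contain at most 2 consonants).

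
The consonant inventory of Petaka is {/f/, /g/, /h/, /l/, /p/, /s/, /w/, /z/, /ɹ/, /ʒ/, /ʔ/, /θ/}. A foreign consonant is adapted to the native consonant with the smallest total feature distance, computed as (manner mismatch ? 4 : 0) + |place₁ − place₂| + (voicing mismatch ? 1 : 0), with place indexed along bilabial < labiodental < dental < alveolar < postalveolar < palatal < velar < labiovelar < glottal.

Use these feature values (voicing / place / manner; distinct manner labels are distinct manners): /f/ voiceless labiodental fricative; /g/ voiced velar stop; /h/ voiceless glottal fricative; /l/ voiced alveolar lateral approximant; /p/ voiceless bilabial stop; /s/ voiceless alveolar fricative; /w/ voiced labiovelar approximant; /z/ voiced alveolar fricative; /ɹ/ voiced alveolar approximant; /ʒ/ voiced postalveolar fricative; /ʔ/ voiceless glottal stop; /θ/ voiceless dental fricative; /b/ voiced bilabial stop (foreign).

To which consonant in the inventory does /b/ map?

p

/p/ is closest: same manner (stop), place distance 0 (bilabial→bilabial), voicing differs (+1); total 1. Next closest is /f/ at distance 6.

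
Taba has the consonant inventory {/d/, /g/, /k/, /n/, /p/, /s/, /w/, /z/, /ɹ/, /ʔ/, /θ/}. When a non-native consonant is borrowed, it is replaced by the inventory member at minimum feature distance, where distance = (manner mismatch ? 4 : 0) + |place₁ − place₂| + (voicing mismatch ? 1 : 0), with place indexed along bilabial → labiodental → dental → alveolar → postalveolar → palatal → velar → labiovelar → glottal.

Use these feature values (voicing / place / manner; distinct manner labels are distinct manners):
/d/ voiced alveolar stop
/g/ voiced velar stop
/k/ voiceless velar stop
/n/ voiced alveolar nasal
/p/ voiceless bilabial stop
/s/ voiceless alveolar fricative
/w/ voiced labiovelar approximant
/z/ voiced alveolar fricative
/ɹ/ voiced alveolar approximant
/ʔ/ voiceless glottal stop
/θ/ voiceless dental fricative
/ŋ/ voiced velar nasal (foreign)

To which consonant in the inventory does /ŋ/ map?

/n/ is closest: same manner (nasal), place distance 3 (velar→alveolar), same voicing; total 3. Next closest is /g/ at distance 4.

n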